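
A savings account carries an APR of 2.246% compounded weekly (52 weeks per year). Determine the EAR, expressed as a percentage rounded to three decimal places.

2.271%

EAR = (1 + 0.02246/52)^52 − 1.
= 1.022709 − 1 = 2.271%.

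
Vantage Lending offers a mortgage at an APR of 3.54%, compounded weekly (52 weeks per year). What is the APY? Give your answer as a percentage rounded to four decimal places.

3.6022%

EAR = (1 + 0.0354/52)^52 − 1.
= 1.036022 − 1 = 3.6022%.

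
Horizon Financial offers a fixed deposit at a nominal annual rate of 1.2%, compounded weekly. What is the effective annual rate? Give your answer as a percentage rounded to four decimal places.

EAR = (1 + 0.012/52)^52 − 1.
= 1.012071 − 1 = 1.2071%.

1.2071%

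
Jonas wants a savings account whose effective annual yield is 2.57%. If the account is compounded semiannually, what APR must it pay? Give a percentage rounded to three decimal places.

2.554%

(1 + r/2)^2 − 1 = 0.0257, so 1 + r/2 = 1.0257^(1/2).
r/2 = 0.012768, so r = 0.025537 = 2.554%.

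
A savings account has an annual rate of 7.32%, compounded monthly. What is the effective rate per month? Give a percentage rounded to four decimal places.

0.6100%

With a nominal annual rate compounded monthly, the periodic rate is the nominal rate divided by 12.
i = 0.0732 / 12 = 0.0061000 = 0.6100%.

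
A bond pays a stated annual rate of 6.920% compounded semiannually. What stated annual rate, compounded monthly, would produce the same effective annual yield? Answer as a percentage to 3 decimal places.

6.822%

EAR = (1 + 0.06920/2)^2 − 1 = 0.070397.
Solve (1 + r/12)^12 = 1.070397: r/12 = 1.070397^(1/12) − 1 = 0.005685, so r = 0.068223 = 6.822%.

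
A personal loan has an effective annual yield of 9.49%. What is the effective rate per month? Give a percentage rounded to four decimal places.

The per-month rate i satisfies (1 + i)^12 = 1 + 0.0949.
i = 1.0949^(1/12) − 1 = 0.0075839 = 0.7584%.

0.7584%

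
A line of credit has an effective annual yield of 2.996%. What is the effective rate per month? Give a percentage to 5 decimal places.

0.24630%

The per-month rate i satisfies (1 + i)^12 = 1 + 0.02996.
i = 1.02996^(1/12) − 1 = 0.0024630 = 0.24630%.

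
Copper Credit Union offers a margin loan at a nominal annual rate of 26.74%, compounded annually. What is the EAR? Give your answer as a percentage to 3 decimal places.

Annual compounding means the effective rate equals the nominal rate: 26.740%.

26.740%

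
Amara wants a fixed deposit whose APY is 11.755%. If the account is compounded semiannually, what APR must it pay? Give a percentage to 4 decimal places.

(1 + r/2)^2 − 1 = 0.11755, so 1 + r/2 = 1.11755^(1/2).
r/2 = 0.057142, so r = 0.114285 = 11.4285%.

11.4285%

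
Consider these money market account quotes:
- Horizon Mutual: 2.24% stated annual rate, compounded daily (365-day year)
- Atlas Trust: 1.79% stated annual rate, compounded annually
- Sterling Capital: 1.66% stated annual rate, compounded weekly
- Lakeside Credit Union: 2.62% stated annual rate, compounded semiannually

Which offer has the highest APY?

Lakeside Credit Union

Horizon Mutual: (1 + 0.0224/365)^365 − 1 = 2.265%
Atlas Trust: compounded annually, EAR = 1.790%
Sterling Capital: (1 + 0.0166/52)^52 − 1 = 1.674%
Lakeside Credit Union: (1 + 0.0262/2)^2 − 1 = 2.637%
The highest effective annual rate is Lakeside Credit Union at 2.637%.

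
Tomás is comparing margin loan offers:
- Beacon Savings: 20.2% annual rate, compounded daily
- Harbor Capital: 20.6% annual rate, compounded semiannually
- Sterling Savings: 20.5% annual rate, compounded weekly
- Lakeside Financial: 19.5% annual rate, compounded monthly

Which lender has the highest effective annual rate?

Beacon Savings: (1 + 0.202/365)^365 − 1 = 22.378%
Harbor Capital: (1 + 0.206/2)^2 − 1 = 21.661%
Sterling Savings: (1 + 0.205/52)^52 − 1 = 22.703%
Lakeside Financial: (1 + 0.195/12)^12 − 1 = 21.341%
The highest effective annual rate is Sterling Savings at 22.703%.

Sterling Savings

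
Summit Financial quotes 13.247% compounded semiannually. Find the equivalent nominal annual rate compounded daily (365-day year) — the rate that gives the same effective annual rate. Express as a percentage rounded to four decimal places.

12.8290%

EAR = (1 + 0.13247/2)^2 − 1 = 0.136857.
Solve (1 + r/365)^365 = 1.136857: r/365 = 1.136857^(1/365) − 1 = 0.000351, so r = 0.128290 = 12.8290%.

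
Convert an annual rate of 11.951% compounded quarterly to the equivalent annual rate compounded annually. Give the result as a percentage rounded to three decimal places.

EAR = (1 + 0.11951/4)^4 − 1 = 0.124973.
Compounded annually, the equivalent nominal rate is the EAR itself: 12.497%.

12.497%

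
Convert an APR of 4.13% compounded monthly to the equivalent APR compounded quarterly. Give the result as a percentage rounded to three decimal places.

4.144%

EAR = (1 + 0.0413/12)^12 − 1 = 0.042091.
Solve (1 + r/4)^4 = 1.042091: r/4 = 1.042091^(1/4) − 1 = 0.010361, so r = 0.041442 = 4.144%.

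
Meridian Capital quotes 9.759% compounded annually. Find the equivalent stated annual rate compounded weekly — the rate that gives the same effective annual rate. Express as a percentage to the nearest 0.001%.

Compounded annually, EAR = nominal = 0.097590.
Solve (1 + r/52)^52 = 1.097590: r/52 = 1.097590^(1/52) − 1 = 0.001792, so r = 0.093200 = 9.320%.

9.320%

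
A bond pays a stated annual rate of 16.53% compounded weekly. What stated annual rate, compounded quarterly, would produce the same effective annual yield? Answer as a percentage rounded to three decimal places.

EAR = (1 + 0.1653/52)^52 − 1 = 0.179438.
Solve (1 + r/4)^4 = 1.179438: r/4 = 1.179438^(1/4) − 1 = 0.042122, so r = 0.168490 = 16.849%.

16.849%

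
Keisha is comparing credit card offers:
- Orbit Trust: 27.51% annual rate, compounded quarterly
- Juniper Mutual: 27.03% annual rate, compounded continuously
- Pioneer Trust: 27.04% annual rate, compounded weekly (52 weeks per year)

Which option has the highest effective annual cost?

Juniper Mutual

Orbit Trust: (1 + 0.2751/4)^4 − 1 = 30.480%
Juniper Mutual: e^0.2703 − 1 = 31.036%
Pioneer Trust: (1 + 0.2704/52)^52 − 1 = 30.957%
The highest effective annual rate is Juniper Mutual at 31.036%.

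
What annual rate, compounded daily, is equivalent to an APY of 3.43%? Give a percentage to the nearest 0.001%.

3.373%

(1 + r/365)^365 − 1 = 0.0343, so 1 + r/365 = 1.0343^(1/365).
r/365 = 0.000092, so r = 0.033726 = 3.373%.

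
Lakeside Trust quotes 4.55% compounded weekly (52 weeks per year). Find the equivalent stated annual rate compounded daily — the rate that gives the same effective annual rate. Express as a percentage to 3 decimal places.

4.548%

EAR = (1 + 0.0455/52)^52 − 1 = 0.046530.
Solve (1 + r/365)^365 = 1.046530: r/365 = 1.046530^(1/365) − 1 = 0.000125, so r = 0.045483 = 4.548%.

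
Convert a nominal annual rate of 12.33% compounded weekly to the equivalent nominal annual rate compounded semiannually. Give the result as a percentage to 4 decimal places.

12.7025%

EAR = (1 + 0.1233/52)^52 − 1 = 0.131059.
Solve (1 + r/2)^2 = 1.131059: r/2 = 1.131059^(1/2) − 1 = 0.063512, so r = 0.127025 = 12.7025%.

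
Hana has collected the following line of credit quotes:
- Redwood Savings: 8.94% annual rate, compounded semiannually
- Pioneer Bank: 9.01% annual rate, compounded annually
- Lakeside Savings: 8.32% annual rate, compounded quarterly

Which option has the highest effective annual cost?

Redwood Savings

Redwood Savings: (1 + 0.0894/2)^2 − 1 = 9.140%
Pioneer Bank: compounded annually, EAR = 9.010%
Lakeside Savings: (1 + 0.0832/4)^4 − 1 = 8.583%
The highest effective annual rate is Redwood Savings at 9.140%.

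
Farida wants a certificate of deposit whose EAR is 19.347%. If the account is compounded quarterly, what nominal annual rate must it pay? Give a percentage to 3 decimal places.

(1 + r/4)^4 − 1 = 0.19347, so 1 + r/4 = 1.19347^(1/4).
r/4 = 0.045208, so r = 0.180833 = 18.083%.

18.083%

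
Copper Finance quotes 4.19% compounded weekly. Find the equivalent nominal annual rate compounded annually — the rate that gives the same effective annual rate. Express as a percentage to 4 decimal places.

EAR = (1 + 0.0419/52)^52 − 1 = 0.042773.
Compounded annually, the equivalent nominal rate is the EAR itself: 4.2773%.

4.2773%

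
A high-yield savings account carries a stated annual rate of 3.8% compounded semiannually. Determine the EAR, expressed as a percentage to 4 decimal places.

3.8361%

EAR = (1 + 0.038/2)^2 − 1.
= (1 + 0.019000)^2 − 1 = 1.038361 − 1 = 3.8361%.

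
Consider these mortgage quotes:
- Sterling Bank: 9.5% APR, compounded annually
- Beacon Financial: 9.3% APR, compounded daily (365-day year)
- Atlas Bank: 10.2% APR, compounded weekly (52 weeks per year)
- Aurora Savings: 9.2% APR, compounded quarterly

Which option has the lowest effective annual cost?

Sterling Bank

Sterling Bank: compounded annually, EAR = 9.500%
Beacon Financial: (1 + 0.093/365)^365 − 1 = 9.745%
Atlas Bank: (1 + 0.102/52)^52 − 1 = 10.727%
Aurora Savings: (1 + 0.092/4)^4 − 1 = 9.522%
The lowest effective annual rate is Sterling Bank at 9.500%.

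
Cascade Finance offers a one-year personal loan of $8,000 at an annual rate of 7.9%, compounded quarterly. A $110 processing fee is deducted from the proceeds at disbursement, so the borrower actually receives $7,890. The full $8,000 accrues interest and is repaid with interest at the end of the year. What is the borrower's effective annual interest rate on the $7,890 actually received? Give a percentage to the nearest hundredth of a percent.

9.64%

Amount owed after one year: 8,000 × (1 + 0.079/4)^4 = 8,000 × 1.081371 = $8,650.97.
Effective rate on net proceeds: 8,650.97 / 7,890 − 1 = 0.096447 = 9.64%.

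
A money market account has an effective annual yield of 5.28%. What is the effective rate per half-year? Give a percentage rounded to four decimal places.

The per-half-year rate i satisfies (1 + i)^2 = 1 + 0.0528.
i = 1.0528^(1/2) − 1 = 0.0260604 = 2.6060%.

2.6060%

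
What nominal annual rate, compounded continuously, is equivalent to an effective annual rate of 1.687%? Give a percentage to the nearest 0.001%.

Continuous: nominal r satisfies e^r − 1 = 0.01687.
r = ln(1 + 0.01687) = ln(1.01687) = 0.016729 = 1.673%.

1.673%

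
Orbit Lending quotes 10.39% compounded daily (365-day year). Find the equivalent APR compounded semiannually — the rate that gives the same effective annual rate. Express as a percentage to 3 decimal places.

EAR = (1 + 0.1039/365)^365 − 1 = 0.109473.
Solve (1 + r/2)^2 = 1.109473: r/2 = 1.109473^(1/2) − 1 = 0.053315, so r = 0.106631 = 10.663%.

10.663%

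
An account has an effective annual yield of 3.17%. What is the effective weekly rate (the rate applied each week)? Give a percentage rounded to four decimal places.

0.0600%

The per-week rate i satisfies (1 + i)^52 = 1 + 0.0317.
i = 1.0317^(1/52) − 1 = 0.0006003 = 0.0600%.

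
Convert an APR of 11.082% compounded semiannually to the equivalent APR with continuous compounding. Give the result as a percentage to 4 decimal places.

EAR = (1 + 0.11082/2)^2 − 1 = 0.113890.
Equivalent continuous rate: r = ln(1 + 0.113890) = 0.107859 = 10.7859%.

10.7859%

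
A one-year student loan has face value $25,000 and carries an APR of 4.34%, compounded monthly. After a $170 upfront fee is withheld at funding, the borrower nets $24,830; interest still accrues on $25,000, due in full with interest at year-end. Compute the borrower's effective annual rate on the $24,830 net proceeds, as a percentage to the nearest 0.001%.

5.142%

Amount owed after one year: 25,000 × (1 + 0.0434/12)^12 = 25,000 × 1.044274 = $26,106.84.
Effective rate on net proceeds: 26,106.84 / 24,830 − 1 = 0.051423 = 5.142%.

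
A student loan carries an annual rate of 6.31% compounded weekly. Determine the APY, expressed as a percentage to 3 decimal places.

EAR = (1 + 0.0631/52)^52 − 1.
= 1.065093 − 1 = 6.509%.

6.509%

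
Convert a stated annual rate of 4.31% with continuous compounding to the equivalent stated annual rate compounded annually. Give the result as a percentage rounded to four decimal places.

EAR under continuous compounding: e^0.0431 − 1 = 0.044042.
Compounded annually, the equivalent nominal rate is the EAR itself: 4.4042%.

4.4042%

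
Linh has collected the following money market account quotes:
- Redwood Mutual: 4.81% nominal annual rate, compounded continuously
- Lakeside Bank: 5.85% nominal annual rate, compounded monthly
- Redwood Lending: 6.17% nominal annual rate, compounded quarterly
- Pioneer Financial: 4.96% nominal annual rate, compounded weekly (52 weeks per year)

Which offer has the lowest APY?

Redwood Mutual

Redwood Mutual: e^0.0481 − 1 = 4.928%
Lakeside Bank: (1 + 0.0585/12)^12 − 1 = 6.009%
Redwood Lending: (1 + 0.0617/4)^4 − 1 = 6.314%
Pioneer Financial: (1 + 0.0496/52)^52 − 1 = 5.083%
The lowest effective annual rate is Redwood Mutual at 4.928%.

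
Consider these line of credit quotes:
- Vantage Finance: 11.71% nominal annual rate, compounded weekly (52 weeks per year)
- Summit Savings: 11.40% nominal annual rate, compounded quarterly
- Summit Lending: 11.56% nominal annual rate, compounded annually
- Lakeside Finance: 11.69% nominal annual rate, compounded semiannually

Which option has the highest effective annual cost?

Vantage Finance: (1 + 0.1171/52)^52 − 1 = 12.408%
Summit Savings: (1 + 0.1140/4)^4 − 1 = 11.897%
Summit Lending: compounded annually, EAR = 11.560%
Lakeside Finance: (1 + 0.1169/2)^2 − 1 = 12.032%
The highest effective annual rate is Vantage Finance at 12.408%.

Vantage Finance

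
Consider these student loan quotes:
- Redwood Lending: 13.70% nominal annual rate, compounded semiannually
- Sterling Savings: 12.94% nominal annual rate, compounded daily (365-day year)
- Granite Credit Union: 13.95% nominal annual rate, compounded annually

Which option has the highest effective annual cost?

Redwood Lending

Redwood Lending: (1 + 0.1370/2)^2 − 1 = 14.169%
Sterling Savings: (1 + 0.1294/365)^365 − 1 = 13.812%
Granite Credit Union: compounded annually, EAR = 13.950%
The highest effective annual rate is Redwood Lending at 14.169%.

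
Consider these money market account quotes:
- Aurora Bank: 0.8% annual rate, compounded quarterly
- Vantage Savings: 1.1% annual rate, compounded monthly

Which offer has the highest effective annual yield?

Aurora Bank: (1 + 0.008/4)^4 − 1 = 0.802%
Vantage Savings: (1 + 0.011/12)^12 − 1 = 1.106%
The highest effective annual rate is Vantage Savings at 1.106%.

Vantage Savings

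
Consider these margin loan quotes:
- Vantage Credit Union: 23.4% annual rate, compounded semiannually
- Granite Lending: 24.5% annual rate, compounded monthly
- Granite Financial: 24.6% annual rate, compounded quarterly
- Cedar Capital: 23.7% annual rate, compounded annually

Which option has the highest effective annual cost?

Granite Lending

Vantage Credit Union: (1 + 0.234/2)^2 − 1 = 24.769%
Granite Lending: (1 + 0.245/12)^12 − 1 = 27.447%
Granite Financial: (1 + 0.246/4)^4 − 1 = 26.964%
Cedar Capital: compounded annually, EAR = 23.700%
The highest effective annual rate is Granite Lending at 27.447%.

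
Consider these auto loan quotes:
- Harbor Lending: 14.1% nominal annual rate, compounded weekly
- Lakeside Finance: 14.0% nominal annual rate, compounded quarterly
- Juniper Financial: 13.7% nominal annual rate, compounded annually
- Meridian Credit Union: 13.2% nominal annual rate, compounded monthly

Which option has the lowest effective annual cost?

Harbor Lending: (1 + 0.141/52)^52 − 1 = 15.120%
Lakeside Finance: (1 + 0.140/4)^4 − 1 = 14.752%
Juniper Financial: compounded annually, EAR = 13.700%
Meridian Credit Union: (1 + 0.132/12)^12 − 1 = 14.029%
The lowest effective annual rate is Juniper Financial at 13.700%.

Juniper Financial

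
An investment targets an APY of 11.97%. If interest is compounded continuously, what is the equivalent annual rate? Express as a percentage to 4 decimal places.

11.3061%

Continuous: nominal r satisfies e^r − 1 = 0.1197.
r = ln(1 + 0.1197) = ln(1.1197) = 0.113061 = 11.3061%.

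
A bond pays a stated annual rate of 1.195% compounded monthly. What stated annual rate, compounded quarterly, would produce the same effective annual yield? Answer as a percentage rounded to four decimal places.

EAR = (1 + 0.01195/12)^12 − 1 = 0.012016.
Solve (1 + r/4)^4 = 1.012016: r/4 = 1.012016^(1/4) − 1 = 0.002990, so r = 0.011962 = 1.1962%.

1.1962%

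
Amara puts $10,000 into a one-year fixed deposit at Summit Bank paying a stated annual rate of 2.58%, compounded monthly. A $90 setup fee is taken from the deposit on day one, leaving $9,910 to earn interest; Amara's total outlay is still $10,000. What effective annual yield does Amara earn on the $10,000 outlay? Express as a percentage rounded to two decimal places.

Value after one year: 9,910 × (1 + 0.0258/12)^12 = 9,910 × 1.026107 = $10,168.72.
Effective yield on the $10,000 outlay: 10,168.72 / 10,000 − 1 = 0.016872 = 1.69%.

1.69%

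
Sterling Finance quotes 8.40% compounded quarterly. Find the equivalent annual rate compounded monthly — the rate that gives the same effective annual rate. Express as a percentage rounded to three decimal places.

EAR = (1 + 0.0840/4)^4 − 1 = 0.086683.
Solve (1 + r/12)^12 = 1.086683: r/12 = 1.086683^(1/12) − 1 = 0.006952, so r = 0.083419 = 8.342%.

8.342%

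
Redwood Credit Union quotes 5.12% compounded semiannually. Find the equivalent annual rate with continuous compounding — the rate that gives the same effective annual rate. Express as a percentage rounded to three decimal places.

5.056%

EAR = (1 + 0.0512/2)^2 − 1 = 0.051855.
Equivalent continuous rate: r = ln(1 + 0.051855) = 0.050556 = 5.056%.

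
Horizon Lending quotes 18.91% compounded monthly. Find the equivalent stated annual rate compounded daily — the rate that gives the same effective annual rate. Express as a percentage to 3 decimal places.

18.767%

EAR = (1 + 0.1891/12)^12 − 1 = 0.206382.
Solve (1 + r/365)^365 = 1.206382: r/365 = 1.206382^(1/365) − 1 = 0.000514, so r = 0.187674 = 18.767%.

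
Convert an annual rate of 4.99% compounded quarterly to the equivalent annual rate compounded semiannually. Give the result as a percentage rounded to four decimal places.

EAR = (1 + 0.0499/4)^4 − 1 = 0.050842.
Solve (1 + r/2)^2 = 1.050842: r/2 = 1.050842^(1/2) − 1 = 0.025106, so r = 0.050211 = 5.0211%.

5.0211%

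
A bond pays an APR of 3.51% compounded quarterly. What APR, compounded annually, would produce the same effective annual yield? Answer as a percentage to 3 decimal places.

EAR = (1 + 0.0351/4)^4 − 1 = 0.035565.
Compounded annually, the equivalent nominal rate is the EAR itself: 3.556%.

3.556%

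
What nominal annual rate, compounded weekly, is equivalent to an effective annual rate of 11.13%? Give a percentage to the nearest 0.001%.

10.564%

(1 + r/52)^52 − 1 = 0.1113, so 1 + r/52 = 1.1113^(1/52).
r/52 = 0.002031, so r = 0.105638 = 10.564%.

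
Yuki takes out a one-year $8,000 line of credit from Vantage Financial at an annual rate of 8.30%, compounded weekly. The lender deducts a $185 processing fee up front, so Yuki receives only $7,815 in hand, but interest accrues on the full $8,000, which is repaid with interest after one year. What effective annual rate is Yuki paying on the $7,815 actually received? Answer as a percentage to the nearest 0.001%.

11.219%

Amount owed after one year: 8,000 × (1 + 0.0830/52)^52 = 8,000 × 1.086470 = $8,691.76.
Effective rate on net proceeds: 8,691.76 / 7,815 − 1 = 0.112189 = 11.219%.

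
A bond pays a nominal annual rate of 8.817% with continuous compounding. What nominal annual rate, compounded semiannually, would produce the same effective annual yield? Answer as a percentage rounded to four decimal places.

EAR under continuous compounding: e^0.08817 − 1 = 0.092174.
Solve (1 + r/2)^2 = 1.092174: r/2 = 1.092174^(1/2) − 1 = 0.045071, so r = 0.090142 = 9.0142%.

9.0142%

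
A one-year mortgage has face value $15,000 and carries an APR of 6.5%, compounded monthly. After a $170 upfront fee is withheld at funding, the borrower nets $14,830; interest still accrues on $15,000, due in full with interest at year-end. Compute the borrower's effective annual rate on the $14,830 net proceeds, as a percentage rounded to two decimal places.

7.92%

Amount owed after one year: 15,000 × (1 + 0.065/12)^12 = 15,000 × 1.066972 = $16,004.58.
Effective rate on net proceeds: 16,004.58 / 14,830 − 1 = 0.079203 = 7.92%.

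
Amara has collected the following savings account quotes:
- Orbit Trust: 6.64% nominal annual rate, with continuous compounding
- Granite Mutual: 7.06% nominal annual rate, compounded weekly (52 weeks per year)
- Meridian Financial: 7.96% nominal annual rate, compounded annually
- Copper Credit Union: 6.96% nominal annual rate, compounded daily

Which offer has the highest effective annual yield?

Meridian Financial

Orbit Trust: e^0.0664 − 1 = 6.865%
Granite Mutual: (1 + 0.0706/52)^52 − 1 = 7.310%
Meridian Financial: compounded annually, EAR = 7.960%
Copper Credit Union: (1 + 0.0696/365)^365 − 1 = 7.207%
The highest effective annual rate is Meridian Financial at 7.960%.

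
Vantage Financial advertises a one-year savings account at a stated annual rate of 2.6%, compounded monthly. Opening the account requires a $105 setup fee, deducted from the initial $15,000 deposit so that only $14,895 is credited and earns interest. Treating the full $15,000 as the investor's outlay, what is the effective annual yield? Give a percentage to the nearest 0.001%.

Value after one year: 14,895 × (1 + 0.026/12)^12 = 14,895 × 1.026312 = $15,286.92.
Effective yield on the $15,000 outlay: 15,286.92 / 15,000 − 1 = 0.019128 = 1.913%.

1.913%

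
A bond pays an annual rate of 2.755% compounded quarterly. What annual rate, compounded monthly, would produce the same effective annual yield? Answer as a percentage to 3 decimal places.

EAR = (1 + 0.02755/4)^4 − 1 = 0.027836.
Solve (1 + r/12)^12 = 1.027836: r/12 = 1.027836^(1/12) − 1 = 0.002291, so r = 0.027487 = 2.749%.

2.749%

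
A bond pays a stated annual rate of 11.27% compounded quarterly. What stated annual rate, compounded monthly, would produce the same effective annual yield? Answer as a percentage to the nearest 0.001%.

EAR = (1 + 0.1127/4)^4 − 1 = 0.117553.
Solve (1 + r/12)^12 = 1.117553: r/12 = 1.117553^(1/12) − 1 = 0.009305, so r = 0.111658 = 11.166%.

11.166%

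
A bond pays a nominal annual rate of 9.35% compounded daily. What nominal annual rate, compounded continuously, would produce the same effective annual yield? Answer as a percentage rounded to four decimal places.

EAR = (1 + 0.0935/365)^365 − 1 = 0.097997.
Equivalent continuous rate: r = ln(1 + 0.097997) = 0.093488 = 9.3488%.

9.3488%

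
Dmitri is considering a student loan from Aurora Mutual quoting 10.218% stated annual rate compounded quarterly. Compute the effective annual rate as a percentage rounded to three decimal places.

EAR = (1 + 0.10218/4)^4 − 1.
= (1 + 0.025545)^4 − 1 = 1.106162 − 1 = 10.616%.

10.616%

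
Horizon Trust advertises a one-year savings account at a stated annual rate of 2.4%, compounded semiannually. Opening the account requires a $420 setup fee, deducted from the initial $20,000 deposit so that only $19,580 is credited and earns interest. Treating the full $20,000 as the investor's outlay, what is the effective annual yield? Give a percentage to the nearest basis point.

Value after one year: 19,580 × (1 + 0.024/2)^2 = 19,580 × 1.024144 = $20,052.74.
Effective yield on the $20,000 outlay: 20,052.74 / 20,000 − 1 = 0.002637 = 0.26%.

0.26%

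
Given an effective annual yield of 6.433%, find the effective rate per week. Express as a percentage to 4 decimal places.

The per-week rate i satisfies (1 + i)^52 = 1 + 0.06433.
i = 1.06433^(1/52) − 1 = 0.0011997 = 0.1200%.

0.1200%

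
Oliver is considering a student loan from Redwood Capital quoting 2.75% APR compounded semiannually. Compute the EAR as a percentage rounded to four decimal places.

2.7689%

EAR = (1 + 0.0275/2)^2 − 1.
= 1.027689 − 1 = 2.7689%.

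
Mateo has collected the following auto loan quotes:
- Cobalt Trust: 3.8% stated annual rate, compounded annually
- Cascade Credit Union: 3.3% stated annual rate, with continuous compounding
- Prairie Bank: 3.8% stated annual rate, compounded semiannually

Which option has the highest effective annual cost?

Prairie Bank

Cobalt Trust: compounded annually, EAR = 3.800%
Cascade Credit Union: e^0.033 − 1 = 3.355%
Prairie Bank: (1 + 0.038/2)^2 − 1 = 3.836%
The highest effective annual rate is Prairie Bank at 3.836%.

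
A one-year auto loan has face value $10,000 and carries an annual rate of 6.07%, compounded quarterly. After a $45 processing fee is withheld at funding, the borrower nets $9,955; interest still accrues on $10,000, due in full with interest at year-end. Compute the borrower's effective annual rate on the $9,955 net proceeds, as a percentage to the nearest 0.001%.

6.690%

Amount owed after one year: 10,000 × (1 + 0.0607/4)^4 = 10,000 × 1.062096 = $10,620.96.
Effective rate on net proceeds: 10,620.96 / 9,955 − 1 = 0.066897 = 6.690%.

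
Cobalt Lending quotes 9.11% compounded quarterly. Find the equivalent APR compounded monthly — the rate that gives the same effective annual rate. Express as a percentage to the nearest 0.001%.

EAR = (1 + 0.0911/4)^4 − 1 = 0.094260.
Solve (1 + r/12)^12 = 1.094260: r/12 = 1.094260^(1/12) − 1 = 0.007535, so r = 0.090417 = 9.042%.

9.042%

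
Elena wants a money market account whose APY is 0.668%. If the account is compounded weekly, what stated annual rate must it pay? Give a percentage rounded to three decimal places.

(1 + r/52)^52 − 1 = 0.00668, so 1 + r/52 = 1.00668^(1/52).
r/52 = 0.000128, so r = 0.006658 = 0.666%.

0.666%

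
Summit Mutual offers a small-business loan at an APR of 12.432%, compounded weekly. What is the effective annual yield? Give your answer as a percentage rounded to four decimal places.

13.2210%

EAR = (1 + 0.12432/52)^52 − 1.
= (1 + 0.002391)^52 − 1 = 1.132210 − 1 = 13.2210%.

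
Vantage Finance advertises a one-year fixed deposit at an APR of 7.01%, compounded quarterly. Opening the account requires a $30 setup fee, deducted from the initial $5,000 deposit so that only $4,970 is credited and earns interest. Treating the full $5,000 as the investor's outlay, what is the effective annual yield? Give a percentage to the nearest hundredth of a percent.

6.55%

Value after one year: 4,970 × (1 + 0.0701/4)^4 = 4,970 × 1.071964 = $5,327.66.
Effective yield on the $5,000 outlay: 5,327.66 / 5,000 − 1 = 0.065533 = 6.55%.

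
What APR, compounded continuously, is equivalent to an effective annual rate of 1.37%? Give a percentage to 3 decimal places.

Continuous: nominal r satisfies e^r − 1 = 0.0137.
r = ln(1 + 0.0137) = ln(1.0137) = 0.013607 = 1.361%.

1.361%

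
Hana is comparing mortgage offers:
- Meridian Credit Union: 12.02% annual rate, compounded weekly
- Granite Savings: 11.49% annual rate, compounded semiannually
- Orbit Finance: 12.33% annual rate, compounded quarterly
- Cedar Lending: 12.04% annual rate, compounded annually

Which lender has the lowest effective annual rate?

Meridian Credit Union: (1 + 0.1202/52)^52 − 1 = 12.757%
Granite Savings: (1 + 0.1149/2)^2 − 1 = 11.820%
Orbit Finance: (1 + 0.1233/4)^4 − 1 = 12.912%
Cedar Lending: compounded annually, EAR = 12.040%
The lowest effective annual rate is Granite Savings at 11.820%.

Granite Savings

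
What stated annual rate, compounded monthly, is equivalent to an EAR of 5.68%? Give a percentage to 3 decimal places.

(1 + r/12)^12 − 1 = 0.0568, so 1 + r/12 = 1.0568^(1/12).
r/12 = 0.004614, so r = 0.055373 = 5.537%.

5.537%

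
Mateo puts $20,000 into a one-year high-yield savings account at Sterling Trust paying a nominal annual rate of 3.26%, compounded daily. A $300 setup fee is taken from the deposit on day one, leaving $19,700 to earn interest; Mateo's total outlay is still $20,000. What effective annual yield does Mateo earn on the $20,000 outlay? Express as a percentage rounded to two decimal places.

1.76%

Value after one year: 19,700 × (1 + 0.0326/365)^365 = 19,700 × 1.033136 = $20,352.77.
Effective yield on the $20,000 outlay: 20,352.77 / 20,000 − 1 = 0.017639 = 1.76%.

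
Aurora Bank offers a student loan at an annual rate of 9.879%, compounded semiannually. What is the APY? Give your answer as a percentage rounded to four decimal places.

EAR = (1 + 0.09879/2)^2 − 1.
= (1 + 0.049395)^2 − 1 = 1.101230 − 1 = 10.1230%.

10.1230%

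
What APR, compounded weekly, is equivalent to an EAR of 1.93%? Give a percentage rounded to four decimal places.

1.9120%

(1 + r/52)^52 − 1 = 0.0193, so 1 + r/52 = 1.0193^(1/52).
r/52 = 0.000368, so r = 0.019120 = 1.9120%.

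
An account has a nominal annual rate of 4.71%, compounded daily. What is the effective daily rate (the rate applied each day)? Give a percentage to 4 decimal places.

0.0129%

With a nominal annual rate compounded daily, the periodic rate is the nominal rate divided by 365.
i = 0.0471 / 365 = 0.0001290 = 0.0129%.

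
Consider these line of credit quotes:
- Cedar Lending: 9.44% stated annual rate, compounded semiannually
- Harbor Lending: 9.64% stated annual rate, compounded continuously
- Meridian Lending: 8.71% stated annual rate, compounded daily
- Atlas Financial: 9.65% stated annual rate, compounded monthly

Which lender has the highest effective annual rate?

Cedar Lending: (1 + 0.0944/2)^2 − 1 = 9.663%
Harbor Lending: e^0.0964 − 1 = 10.120%
Meridian Lending: (1 + 0.0871/365)^365 − 1 = 9.099%
Atlas Financial: (1 + 0.0965/12)^12 − 1 = 10.088%
The highest effective annual rate is Harbor Lending at 10.120%.

Harbor Lending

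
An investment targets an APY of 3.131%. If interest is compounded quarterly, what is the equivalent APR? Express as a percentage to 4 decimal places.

3.0949%

(1 + r/4)^4 − 1 = 0.03131, so 1 + r/4 = 1.03131^(1/4).
r/4 = 0.007737, so r = 0.030949 = 3.0949%.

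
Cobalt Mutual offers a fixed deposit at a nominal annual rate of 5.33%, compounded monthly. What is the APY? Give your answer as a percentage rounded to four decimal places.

5.4622%

EAR = (1 + 0.0533/12)^12 − 1.
= 1.054622 − 1 = 5.4622%.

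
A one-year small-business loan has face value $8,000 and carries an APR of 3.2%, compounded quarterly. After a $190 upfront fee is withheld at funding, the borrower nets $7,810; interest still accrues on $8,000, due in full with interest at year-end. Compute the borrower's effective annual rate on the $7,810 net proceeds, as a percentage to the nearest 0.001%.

5.750%

Amount owed after one year: 8,000 × (1 + 0.032/4)^4 = 8,000 × 1.032386 = $8,259.09.
Effective rate on net proceeds: 8,259.09 / 7,810 − 1 = 0.057502 = 5.750%.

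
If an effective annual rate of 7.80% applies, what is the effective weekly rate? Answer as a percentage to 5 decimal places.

The per-week rate i satisfies (1 + i)^52 = 1 + 0.0780.
i = 1.0780^(1/52) − 1 = 0.0014454 = 0.14454%.

0.14454%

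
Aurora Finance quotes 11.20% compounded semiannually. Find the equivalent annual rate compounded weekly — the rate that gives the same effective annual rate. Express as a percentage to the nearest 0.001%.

EAR = (1 + 0.1120/2)^2 − 1 = 0.115136.
Solve (1 + r/52)^52 = 1.115136: r/52 = 1.115136^(1/52) − 1 = 0.002098, so r = 0.109091 = 10.909%.

10.909%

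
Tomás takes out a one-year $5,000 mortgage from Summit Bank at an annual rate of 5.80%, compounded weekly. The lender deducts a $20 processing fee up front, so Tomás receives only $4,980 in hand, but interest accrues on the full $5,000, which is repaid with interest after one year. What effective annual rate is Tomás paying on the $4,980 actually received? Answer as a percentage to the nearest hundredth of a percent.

Amount owed after one year: 5,000 × (1 + 0.0580/52)^52 = 5,000 × 1.059681 = $5,298.40.
Effective rate on net proceeds: 5,298.40 / 4,980 − 1 = 0.063936 = 6.39%.

6.39%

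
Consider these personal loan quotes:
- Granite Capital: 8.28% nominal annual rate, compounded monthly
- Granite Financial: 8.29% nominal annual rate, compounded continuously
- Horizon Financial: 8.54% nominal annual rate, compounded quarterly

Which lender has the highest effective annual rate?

Granite Capital: (1 + 0.0828/12)^12 − 1 = 8.602%
Granite Financial: e^0.0829 − 1 = 8.643%
Horizon Financial: (1 + 0.0854/4)^4 − 1 = 8.817%
The highest effective annual rate is Horizon Financial at 8.817%.

Horizon Financial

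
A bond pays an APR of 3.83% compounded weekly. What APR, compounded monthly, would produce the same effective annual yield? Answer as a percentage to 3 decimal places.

3.835%

EAR = (1 + 0.0383/52)^52 − 1 = 0.039028.
Solve (1 + r/12)^12 = 1.039028: r/12 = 1.039028^(1/12) − 1 = 0.003196, so r = 0.038347 = 3.835%.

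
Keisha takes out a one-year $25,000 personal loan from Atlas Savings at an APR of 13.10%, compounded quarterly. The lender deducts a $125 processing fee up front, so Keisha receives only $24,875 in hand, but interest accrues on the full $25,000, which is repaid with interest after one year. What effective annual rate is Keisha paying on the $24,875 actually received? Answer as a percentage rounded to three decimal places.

14.329%

Amount owed after one year: 25,000 × (1 + 0.1310/4)^4 = 25,000 × 1.137577 = $28,439.43.
Effective rate on net proceeds: 28,439.43 / 24,875 − 1 = 0.143293 = 14.329%.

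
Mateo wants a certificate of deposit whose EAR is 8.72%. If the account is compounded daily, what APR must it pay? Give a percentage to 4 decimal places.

(1 + r/365)^365 − 1 = 0.0872, so 1 + r/365 = 1.0872^(1/365).
r/365 = 0.000229, so r = 0.083615 = 8.3615%.

8.3615%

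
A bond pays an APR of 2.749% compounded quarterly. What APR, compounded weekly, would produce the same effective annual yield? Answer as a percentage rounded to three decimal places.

2.740%

EAR = (1 + 0.02749/4)^4 − 1 = 0.027775.
Solve (1 + r/52)^52 = 1.027775: r/52 = 1.027775^(1/52) − 1 = 0.000527, so r = 0.027403 = 2.740%.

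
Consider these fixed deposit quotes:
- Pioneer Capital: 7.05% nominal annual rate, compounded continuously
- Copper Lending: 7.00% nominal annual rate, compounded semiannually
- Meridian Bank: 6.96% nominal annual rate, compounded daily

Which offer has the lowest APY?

Copper Lending

Pioneer Capital: e^0.0705 − 1 = 7.304%
Copper Lending: (1 + 0.0700/2)^2 − 1 = 7.122%
Meridian Bank: (1 + 0.0696/365)^365 − 1 = 7.207%
The lowest effective annual rate is Copper Lending at 7.122%.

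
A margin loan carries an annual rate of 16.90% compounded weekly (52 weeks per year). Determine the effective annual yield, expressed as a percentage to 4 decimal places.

EAR = (1 + 0.1690/52)^52 − 1.
= (1 + 0.003250)^52 − 1 = 1.183796 − 1 = 18.3796%.

18.3796%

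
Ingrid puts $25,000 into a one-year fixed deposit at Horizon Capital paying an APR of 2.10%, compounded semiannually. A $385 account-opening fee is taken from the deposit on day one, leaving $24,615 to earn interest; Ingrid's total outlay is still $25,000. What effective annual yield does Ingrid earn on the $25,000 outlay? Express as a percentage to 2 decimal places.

Value after one year: 24,615 × (1 + 0.0210/2)^2 = 24,615 × 1.021110 = $25,134.63.
Effective yield on the $25,000 outlay: 25,134.63 / 25,000 − 1 = 0.005385 = 0.54%.

0.54%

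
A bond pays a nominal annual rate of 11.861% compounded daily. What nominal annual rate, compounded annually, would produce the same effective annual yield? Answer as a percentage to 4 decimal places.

12.5909%

EAR = (1 + 0.11861/365)^365 − 1 = 0.125909.
Compounded annually, the equivalent nominal rate is the EAR itself: 12.5909%.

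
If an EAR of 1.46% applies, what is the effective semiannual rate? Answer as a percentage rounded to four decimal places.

The per-half-year rate i satisfies (1 + i)^2 = 1 + 0.0146.
i = 1.0146^(1/2) − 1 = 0.0072735 = 0.7274%.

0.7274%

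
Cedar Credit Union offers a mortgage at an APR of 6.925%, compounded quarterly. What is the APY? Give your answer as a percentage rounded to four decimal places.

7.1069%

EAR = (1 + 0.06925/4)^4 − 1.
= (1 + 0.017312)^4 − 1 = 1.071069 − 1 = 7.1069%.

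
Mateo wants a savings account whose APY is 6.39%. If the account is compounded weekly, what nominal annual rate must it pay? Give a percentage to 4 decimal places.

6.1978%

(1 + r/52)^52 − 1 = 0.0639, so 1 + r/52 = 1.0639^(1/52).
r/52 = 0.001192, so r = 0.061978 = 6.1978%.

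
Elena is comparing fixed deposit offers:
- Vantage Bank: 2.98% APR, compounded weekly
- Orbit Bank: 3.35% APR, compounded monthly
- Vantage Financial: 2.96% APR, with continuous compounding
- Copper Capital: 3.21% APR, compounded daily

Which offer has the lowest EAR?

Vantage Financial

Vantage Bank: (1 + 0.0298/52)^52 − 1 = 3.024%
Orbit Bank: (1 + 0.0335/12)^12 − 1 = 3.402%
Vantage Financial: e^0.0296 − 1 = 3.004%
Copper Capital: (1 + 0.0321/365)^365 − 1 = 3.262%
The lowest effective annual rate is Vantage Financial at 3.004%.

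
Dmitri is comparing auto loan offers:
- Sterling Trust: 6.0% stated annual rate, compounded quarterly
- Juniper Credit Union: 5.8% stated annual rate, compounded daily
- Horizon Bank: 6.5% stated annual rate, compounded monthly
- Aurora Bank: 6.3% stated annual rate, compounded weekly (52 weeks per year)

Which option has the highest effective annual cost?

Horizon Bank

Sterling Trust: (1 + 0.060/4)^4 − 1 = 6.136%
Juniper Credit Union: (1 + 0.058/365)^365 − 1 = 5.971%
Horizon Bank: (1 + 0.065/12)^12 − 1 = 6.697%
Aurora Bank: (1 + 0.063/52)^52 − 1 = 6.499%
The highest effective annual rate is Horizon Bank at 6.697%.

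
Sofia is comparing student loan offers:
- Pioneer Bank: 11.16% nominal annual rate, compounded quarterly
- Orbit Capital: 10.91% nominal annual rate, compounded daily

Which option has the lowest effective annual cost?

Orbit Capital

Pioneer Bank: (1 + 0.1116/4)^4 − 1 = 11.636%
Orbit Capital: (1 + 0.1091/365)^365 − 1 = 11.526%
The lowest effective annual rate is Orbit Capital at 11.526%.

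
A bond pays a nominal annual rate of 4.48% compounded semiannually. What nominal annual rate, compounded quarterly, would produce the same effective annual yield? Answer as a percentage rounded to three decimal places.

4.455%

EAR = (1 + 0.0448/2)^2 − 1 = 0.045302.
Solve (1 + r/4)^4 = 1.045302: r/4 = 1.045302^(1/4) − 1 = 0.011138, so r = 0.044552 = 4.455%.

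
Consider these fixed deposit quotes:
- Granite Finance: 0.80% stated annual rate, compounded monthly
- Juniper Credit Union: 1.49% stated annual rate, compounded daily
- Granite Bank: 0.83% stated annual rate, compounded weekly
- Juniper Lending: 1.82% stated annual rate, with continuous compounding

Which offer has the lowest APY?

Granite Finance

Granite Finance: (1 + 0.0080/12)^12 − 1 = 0.803%
Juniper Credit Union: (1 + 0.0149/365)^365 − 1 = 1.501%
Granite Bank: (1 + 0.0083/52)^52 − 1 = 0.833%
Juniper Lending: e^0.0182 − 1 = 1.837%
The lowest effective annual rate is Granite Finance at 0.803%.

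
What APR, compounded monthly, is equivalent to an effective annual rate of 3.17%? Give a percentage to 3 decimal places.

(1 + r/12)^12 − 1 = 0.0317, so 1 + r/12 = 1.0317^(1/12).
r/12 = 0.002604, so r = 0.031249 = 3.125%.

3.125%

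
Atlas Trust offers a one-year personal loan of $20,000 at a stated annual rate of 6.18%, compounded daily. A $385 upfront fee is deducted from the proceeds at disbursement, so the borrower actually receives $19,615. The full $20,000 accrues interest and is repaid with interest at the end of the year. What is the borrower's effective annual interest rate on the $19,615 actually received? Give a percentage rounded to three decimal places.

Amount owed after one year: 20,000 × (1 + 0.0618/365)^365 = 20,000 × 1.063744 = $21,274.88.
Effective rate on net proceeds: 21,274.88 / 19,615 − 1 = 0.084623 = 8.462%.

8.462%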